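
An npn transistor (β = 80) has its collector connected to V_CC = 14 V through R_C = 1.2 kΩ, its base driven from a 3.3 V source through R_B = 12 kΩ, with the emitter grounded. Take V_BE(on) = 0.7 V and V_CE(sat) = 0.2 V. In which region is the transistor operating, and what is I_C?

Assume active: I_B = (3.3 − 0.7)/12 = 0.217 mA, giving I_C = β·I_B = 17.3 mA.
But then V_CE = 14 − 17.3×1.2 = -6.8 V < V_CE(sat) = 0.2 V — impossible in the active region.
So the transistor is saturated. With V_CE = 0.2 V, I_C = (V_CC − 0.2)/R_C = 13.8/1.2 = 11.5 mA.
Check: β·I_B = 17.3 mA > I_C = 11.5 mA, confirming saturation.

saturation; I_C ≈ 12 mA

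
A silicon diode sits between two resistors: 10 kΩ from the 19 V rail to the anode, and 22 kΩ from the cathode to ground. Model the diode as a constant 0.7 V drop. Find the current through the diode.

I ≈ 0.57 mA

The two resistors are in series with the diode, so KVL gives 19 = I·10 + 0.7 + I·22.
I = (19 − 0.7) / (10 + 22) kΩ = 18.3 / 32 = 0.572 mA.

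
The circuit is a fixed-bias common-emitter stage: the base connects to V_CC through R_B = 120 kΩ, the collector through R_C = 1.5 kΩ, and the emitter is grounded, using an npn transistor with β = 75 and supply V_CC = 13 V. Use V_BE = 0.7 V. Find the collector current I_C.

Base loop: V_CC = I_B·R_B + V_BE, so I_B = (13 − 0.7)/120 kΩ = 0.103 mA.
In the active region I_C = β·I_B = 75 × 0.103 = 7.69 mA.
Collector loop: V_CE = V_CC − I_C·R_C = 13 − 7.69×1.5 = 1.47 V.
Since V_CE = 1.47 V > V_CE(sat) ≈ 0.2 V, the transistor is in the active region as assumed.

I_C ≈ 7.7 mA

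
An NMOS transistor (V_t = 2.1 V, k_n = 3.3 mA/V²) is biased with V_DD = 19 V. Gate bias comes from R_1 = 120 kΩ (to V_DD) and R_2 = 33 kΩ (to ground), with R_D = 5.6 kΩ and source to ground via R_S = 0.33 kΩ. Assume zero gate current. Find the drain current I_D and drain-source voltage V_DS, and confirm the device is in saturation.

V_G = V_DD·R_2/(R_1+R_2) = 19×33/153 = 4.1 V.
Assume saturation: I_D = (k_n/2)(V_GS − V_t)² with V_GS = V_G − I_D·R_S = 4.1 − 0.33·I_D.
Substituting gives 0.18·I_D² − 3.18·I_D + 6.59 = 0, with roots I_D = 2.4 or 15.3 mA.
The root I_D = 15.3 mA gives V_GS = -0.943 V ≤ V_t, so take I_D = 2.4 mA.
Then V_GS = 3.31 V and V_DS = V_DD − I_D(R_D+R_S) = 19 − 2.4×5.93 = 4.77 V.
Saturation requires V_DS ≥ V_GS − V_t = 1.21 V; 4.77 ≥ 1.21 ✓.

I_D ≈ 2.4 mA, V_DS ≈ 4.8 V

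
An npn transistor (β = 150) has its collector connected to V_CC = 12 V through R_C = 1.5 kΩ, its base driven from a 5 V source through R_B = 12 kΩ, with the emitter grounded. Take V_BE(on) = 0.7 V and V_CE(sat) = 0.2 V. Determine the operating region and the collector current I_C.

Assume active: I_B = (5 − 0.7)/12 = 0.358 mA, giving I_C = β·I_B = 53.8 mA.
But then V_CE = 12 − 53.8×1.5 = -68.6 V < V_CE(sat) = 0.2 V — impossible in the active region.
So the transistor is saturated. With V_CE = 0.2 V, I_C = (V_CC − 0.2)/R_C = 11.8/1.5 = 7.87 mA.
Check: β·I_B = 53.8 mA > I_C = 7.87 mA, confirming saturation.

saturation; I_C ≈ 7.9 mA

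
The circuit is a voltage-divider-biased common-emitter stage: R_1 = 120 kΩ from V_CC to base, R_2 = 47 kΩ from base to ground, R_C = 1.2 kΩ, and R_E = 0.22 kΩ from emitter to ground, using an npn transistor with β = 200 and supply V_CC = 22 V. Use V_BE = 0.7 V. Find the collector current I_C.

Thevenize the base divider: V_Th = V_CC·R_2/(R_1+R_2) = 22×47/167 = 6.19 V, R_Th = R_1‖R_2 = 33.8 kΩ.
Base-emitter loop: V_Th = I_B·R_Th + V_BE + (β+1)I_B·R_E, so I_B = (6.19 − 0.7) / (33.8 + 201×0.22) = 0.0704 mA.
I_C = β·I_B = 200×0.0704 = 14.1 mA, and I_E = (β+1)I_B = 14.2 mA.
V_CE = V_CC − I_C·R_C − I_E·R_E = 22 − 14.1×1.2 − 14.2×0.22 = 1.99 V.
V_CE = 1.99 V > 0.2 V confirms active-region operation.

I_C ≈ 14 mA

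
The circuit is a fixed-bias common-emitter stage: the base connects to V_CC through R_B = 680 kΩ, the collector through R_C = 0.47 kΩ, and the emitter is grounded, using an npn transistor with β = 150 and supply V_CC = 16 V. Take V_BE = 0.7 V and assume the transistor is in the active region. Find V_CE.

Base loop: V_CC = I_B·R_B + V_BE, so I_B = (16 − 0.7)/680 kΩ = 0.0225 mA.
In the active region I_C = β·I_B = 150 × 0.0225 = 3.38 mA.
Collector loop: V_CE = V_CC − I_C·R_C = 16 − 3.38×0.47 = 14.4 V.
Since V_CE = 14.4 V > V_CE(sat) ≈ 0.2 V, the transistor is in the active region as assumed.

V_CE ≈ 14 V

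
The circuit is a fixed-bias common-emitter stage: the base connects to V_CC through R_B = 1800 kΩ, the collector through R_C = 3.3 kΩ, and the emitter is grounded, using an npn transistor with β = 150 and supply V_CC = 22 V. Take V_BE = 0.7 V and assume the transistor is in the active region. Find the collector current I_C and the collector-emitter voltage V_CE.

Base loop: V_CC = I_B·R_B + V_BE, so I_B = (22 − 0.7)/1800 kΩ = 0.0118 mA.
In the active region I_C = β·I_B = 150 × 0.0118 = 1.78 mA.
Collector loop: V_CE = V_CC − I_C·R_C = 22 − 1.78×3.3 = 16.1 V.
Since V_CE = 16.1 V > V_CE(sat) ≈ 0.2 V, the transistor is in the active region as assumed.

I_C ≈ 1.8 mA, V_CE ≈ 16 V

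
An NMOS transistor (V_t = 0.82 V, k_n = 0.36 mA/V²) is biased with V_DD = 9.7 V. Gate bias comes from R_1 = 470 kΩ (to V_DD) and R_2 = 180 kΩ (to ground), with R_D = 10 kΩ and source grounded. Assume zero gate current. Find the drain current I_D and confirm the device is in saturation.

I_D ≈ 0.63 mA

V_G = V_DD·R_2/(R_1+R_2) = 9.7×180/650 = 2.69 V. With the source grounded, V_GS = V_G = 2.69 V.
Assume saturation: I_D = (k_n/2)(V_GS − V_t)² = (0.36/2)×(2.69 − 0.82)² = 0.18×1.87² = 0.627 mA.
V_DS = V_DD − I_D·R_D = 9.7 − 0.627×10 = 3.43 V.
Saturation requires V_DS ≥ V_GS − V_t = 1.87 V; 3.43 ≥ 1.87 ✓.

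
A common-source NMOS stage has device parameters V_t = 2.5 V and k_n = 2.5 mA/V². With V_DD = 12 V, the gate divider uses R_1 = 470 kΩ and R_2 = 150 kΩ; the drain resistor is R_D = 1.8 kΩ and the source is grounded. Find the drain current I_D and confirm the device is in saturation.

I_D ≈ 0.2 mA

V_G = V_DD·R_2/(R_1+R_2) = 12×150/620 = 2.9 V. With the source grounded, V_GS = V_G = 2.9 V.
Assume saturation: I_D = (k_n/2)(V_GS − V_t)² = (2.5/2)×(2.9 − 2.5)² = 1.25×0.403² = 0.203 mA.
V_DS = V_DD − I_D·R_D = 12 − 0.203×1.8 = 11.6 V.
Saturation requires V_DS ≥ V_GS − V_t = 0.403 V; 11.6 ≥ 0.403 ✓.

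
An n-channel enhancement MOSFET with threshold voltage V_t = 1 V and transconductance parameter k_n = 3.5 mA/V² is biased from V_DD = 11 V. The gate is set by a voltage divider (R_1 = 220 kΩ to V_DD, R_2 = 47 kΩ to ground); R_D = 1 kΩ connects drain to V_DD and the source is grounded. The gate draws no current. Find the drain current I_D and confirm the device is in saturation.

I_D ≈ 1.5 mA

V_G = V_DD·R_2/(R_1+R_2) = 11×47/267 = 1.94 V. With the source grounded, V_GS = V_G = 1.94 V.
Assume saturation: I_D = (k_n/2)(V_GS − V_t)² = (3.5/2)×(1.94 − 1)² = 1.75×0.936² = 1.53 mA.
V_DS = V_DD − I_D·R_D = 11 − 1.53×1 = 9.47 V.
Saturation requires V_DS ≥ V_GS − V_t = 0.936 V; 9.47 ≥ 0.936 ✓.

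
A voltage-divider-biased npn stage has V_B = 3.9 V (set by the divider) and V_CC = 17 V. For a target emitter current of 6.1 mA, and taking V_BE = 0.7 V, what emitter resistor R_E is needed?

V_E = V_B − V_BE = 3.9 − 0.7 = 3.2 V.
R_E = V_E / I_E = 3.2 / 6.1 = 0.525 kΩ.

R_E ≈ 0.52 kΩ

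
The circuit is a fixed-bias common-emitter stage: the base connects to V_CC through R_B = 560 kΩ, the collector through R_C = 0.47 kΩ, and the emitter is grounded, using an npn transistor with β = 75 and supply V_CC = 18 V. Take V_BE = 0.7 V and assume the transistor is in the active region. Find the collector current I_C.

I_C ≈ 2.3 mA

Base loop: V_CC = I_B·R_B + V_BE, so I_B = (18 − 0.7)/560 kΩ = 0.0309 mA.
In the active region I_C = β·I_B = 75 × 0.0309 = 2.32 mA.
Collector loop: V_CE = V_CC − I_C·R_C = 18 − 2.32×0.47 = 16.9 V.
Since V_CE = 16.9 V > V_CE(sat) ≈ 0.2 V, the transistor is in the active region as assumed.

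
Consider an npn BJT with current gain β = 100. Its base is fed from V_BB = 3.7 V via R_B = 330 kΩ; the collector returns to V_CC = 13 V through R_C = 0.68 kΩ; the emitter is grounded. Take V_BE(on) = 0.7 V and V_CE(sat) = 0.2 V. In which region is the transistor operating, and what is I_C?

Assume active. Base-emitter loop: I_B = (V_BB − V_BE)/R_B = (3.7 − 0.7)/330 = 0.00909 mA.
I_C = β·I_B = 100×0.00909 = 0.909 mA.
V_CE = V_CC − I_C·R_C = 13 − 0.909×0.68 = 12.4 V > V_CE(sat), so the active-region assumption holds.

active; I_C ≈ 0.91 mA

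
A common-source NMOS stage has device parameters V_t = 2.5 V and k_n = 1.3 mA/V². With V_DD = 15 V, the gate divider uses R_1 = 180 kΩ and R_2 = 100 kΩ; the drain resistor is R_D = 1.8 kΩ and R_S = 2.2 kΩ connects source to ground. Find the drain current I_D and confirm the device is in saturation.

I_D ≈ 0.8 mA

V_G = V_DD·R_2/(R_1+R_2) = 15×100/280 = 5.36 V.
Assume saturation: I_D = (k_n/2)(V_GS − V_t)² with V_GS = V_G − I_D·R_S = 5.36 − 2.2·I_D.
Substituting gives 3.15·I_D² − 9.17·I_D + 5.31 = 0, with roots I_D = 0.796 or 2.12 mA.
The root I_D = 2.12 mA gives V_GS = 0.694 V ≤ V_t, so take I_D = 0.796 mA.
Then V_GS = 3.61 V and V_DS = V_DD − I_D(R_D+R_S) = 15 − 0.796×4 = 11.8 V.
Saturation requires V_DS ≥ V_GS − V_t = 1.11 V; 11.8 ≥ 1.11 ✓.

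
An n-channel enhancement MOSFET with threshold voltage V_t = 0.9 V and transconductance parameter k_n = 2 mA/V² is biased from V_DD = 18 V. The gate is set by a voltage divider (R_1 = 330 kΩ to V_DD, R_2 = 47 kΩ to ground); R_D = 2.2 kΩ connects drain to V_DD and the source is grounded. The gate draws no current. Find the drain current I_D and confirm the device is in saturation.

I_D ≈ 1.8 mA

V_G = V_DD·R_2/(R_1+R_2) = 18×47/377 = 2.24 V. With the source grounded, V_GS = V_G = 2.24 V.
Assume saturation: I_D = (k_n/2)(V_GS − V_t)² = (2/2)×(2.24 − 0.9)² = 1×1.34² = 1.81 mA.
V_DS = V_DD − I_D·R_D = 18 − 1.81×2.2 = 14 V.
Saturation requires V_DS ≥ V_GS − V_t = 1.34 V; 14 ≥ 1.34 ✓.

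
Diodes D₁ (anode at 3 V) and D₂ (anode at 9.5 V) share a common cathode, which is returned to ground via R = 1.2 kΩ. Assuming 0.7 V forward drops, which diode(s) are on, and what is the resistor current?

Assume both conduct. Then node N would need to be at both 3−0.7 = 2.3 V and 9.5−0.7 = 8.8 V, which is impossible.
Assume only D₂ conducts: V_N = 9.5 − 0.7 = 8.8 V, so I_R = 8.8/1.2 = 7.33 mA.
Check D₁: its anode-to-cathode voltage is 3 − 8.8 = -5.8 V < 0.7 V, so it is off. The assumption is consistent.

Only D₂ conducts; I_R ≈ 7.3 mA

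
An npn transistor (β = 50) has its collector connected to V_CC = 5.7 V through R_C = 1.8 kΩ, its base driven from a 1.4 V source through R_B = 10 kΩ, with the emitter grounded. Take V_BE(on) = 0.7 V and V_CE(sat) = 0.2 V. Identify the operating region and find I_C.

saturation; I_C ≈ 3.1 mA

Assume active: I_B = (1.4 − 0.7)/10 = 0.07 mA, giving I_C = β·I_B = 3.5 mA.
But then V_CE = 5.7 − 3.5×1.8 = -0.6 V < V_CE(sat) = 0.2 V — impossible in the active region.
So the transistor is saturated. With V_CE = 0.2 V, I_C = (V_CC − 0.2)/R_C = 5.5/1.8 = 3.06 mA.
Check: β·I_B = 3.5 mA > I_C = 3.06 mA, confirming saturation.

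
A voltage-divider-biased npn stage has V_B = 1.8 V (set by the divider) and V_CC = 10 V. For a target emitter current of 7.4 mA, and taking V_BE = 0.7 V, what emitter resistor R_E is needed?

V_E = V_B − V_BE = 1.8 − 0.7 = 1.1 V.
R_E = V_E / I_E = 1.1 / 7.4 = 0.149 kΩ.

R_E ≈ 0.15 kΩ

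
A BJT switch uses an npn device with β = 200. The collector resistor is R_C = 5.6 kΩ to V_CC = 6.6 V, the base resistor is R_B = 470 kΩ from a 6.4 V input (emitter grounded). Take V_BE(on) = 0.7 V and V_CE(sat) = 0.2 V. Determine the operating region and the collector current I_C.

Assume active: I_B = (6.4 − 0.7)/470 = 0.0121 mA, giving I_C = β·I_B = 2.43 mA.
But then V_CE = 6.6 − 2.43×5.6 = -6.98 V < V_CE(sat) = 0.2 V — impossible in the active region.
So the transistor is saturated. With V_CE = 0.2 V, I_C = (V_CC − 0.2)/R_C = 6.4/5.6 = 1.14 mA.
Check: β·I_B = 2.43 mA > I_C = 1.14 mA, confirming saturation.

saturation; I_C ≈ 1.1 mA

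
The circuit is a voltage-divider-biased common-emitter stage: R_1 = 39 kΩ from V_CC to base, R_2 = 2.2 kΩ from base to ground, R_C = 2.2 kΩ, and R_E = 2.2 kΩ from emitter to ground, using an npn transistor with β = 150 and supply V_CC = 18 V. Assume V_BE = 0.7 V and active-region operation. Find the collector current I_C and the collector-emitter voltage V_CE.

Thevenize the base divider: V_Th = V_CC·R_2/(R_1+R_2) = 18×2.2/41.2 = 0.961 V, R_Th = R_1‖R_2 = 2.08 kΩ.
Base-emitter loop: V_Th = I_B·R_Th + V_BE + (β+1)I_B·R_E, so I_B = (0.961 − 0.7) / (2.08 + 151×2.2) = 0.000781 mA.
I_C = β·I_B = 150×0.000781 = 0.117 mA, and I_E = (β+1)I_B = 0.118 mA.
V_CE = V_CC − I_C·R_C − I_E·R_E = 18 − 0.117×2.2 − 0.118×2.2 = 17.5 V.
V_CE = 17.5 V > 0.2 V confirms active-region operation.

I_C ≈ 0.12 mA, V_CE ≈ 17 V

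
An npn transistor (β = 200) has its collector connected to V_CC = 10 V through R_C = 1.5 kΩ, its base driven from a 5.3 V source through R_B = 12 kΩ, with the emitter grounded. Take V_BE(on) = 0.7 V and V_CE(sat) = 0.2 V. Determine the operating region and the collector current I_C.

Assume active: I_B = (5.3 − 0.7)/12 = 0.383 mA, giving I_C = β·I_B = 76.7 mA.
But then V_CE = 10 − 76.7×1.5 = -105 V < V_CE(sat) = 0.2 V — impossible in the active region.
So the transistor is saturated. With V_CE = 0.2 V, I_C = (V_CC − 0.2)/R_C = 9.8/1.5 = 6.53 mA.
Check: β·I_B = 76.7 mA > I_C = 6.53 mA, confirming saturation.

saturation; I_C ≈ 6.5 mA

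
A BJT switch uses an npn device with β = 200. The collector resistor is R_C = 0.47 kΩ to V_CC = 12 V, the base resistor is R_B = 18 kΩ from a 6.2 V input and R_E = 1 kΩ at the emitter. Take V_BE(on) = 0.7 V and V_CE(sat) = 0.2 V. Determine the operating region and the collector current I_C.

active; I_C ≈ 5 mA

Assume active. Base-emitter loop: I_B = (V_BB − V_BE)/(R_B + (β+1)R_E) = (6.2 − 0.7)/(18 + 201×1) = 0.0251 mA.
I_C = β·I_B = 200×0.0251 = 5.02 mA.
V_CE = V_CC − I_C·R_C − I_E·R_E = 12 − 5.02×0.47 − 5.05×1 = 4.59 V > V_CE(sat), so the active-region assumption holds.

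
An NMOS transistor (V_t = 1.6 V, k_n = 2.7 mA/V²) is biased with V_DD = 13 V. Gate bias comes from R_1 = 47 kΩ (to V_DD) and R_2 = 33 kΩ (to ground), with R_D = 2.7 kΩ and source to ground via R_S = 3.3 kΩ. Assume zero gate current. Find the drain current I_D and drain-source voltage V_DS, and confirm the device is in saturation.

I_D ≈ 0.89 mA, V_DS ≈ 7.6 V

V_G = V_DD·R_2/(R_1+R_2) = 13×33/80 = 5.36 V.
Assume saturation: I_D = (k_n/2)(V_GS − V_t)² with V_GS = V_G − I_D·R_S = 5.36 − 3.3·I_D.
Substituting gives 14.7·I_D² − 34.5·I_D + 19.1 = 0, with roots I_D = 0.894 or 1.45 mA.
The root I_D = 1.45 mA gives V_GS = 0.562 V ≤ V_t, so take I_D = 0.894 mA.
Then V_GS = 2.41 V and V_DS = V_DD − I_D(R_D+R_S) = 13 − 0.894×6 = 7.64 V.
Saturation requires V_DS ≥ V_GS − V_t = 0.814 V; 7.64 ≥ 0.814 ✓.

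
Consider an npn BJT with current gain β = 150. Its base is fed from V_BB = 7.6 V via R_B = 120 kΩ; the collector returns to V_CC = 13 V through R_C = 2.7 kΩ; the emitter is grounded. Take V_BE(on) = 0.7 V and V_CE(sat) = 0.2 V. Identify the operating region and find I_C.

Assume active: I_B = (7.6 − 0.7)/120 = 0.0575 mA, giving I_C = β·I_B = 8.62 mA.
But then V_CE = 13 − 8.62×2.7 = -10.3 V < V_CE(sat) = 0.2 V — impossible in the active region.
So the transistor is saturated. With V_CE = 0.2 V, I_C = (V_CC − 0.2)/R_C = 12.8/2.7 = 4.74 mA.
Check: β·I_B = 8.62 mA > I_C = 4.74 mA, confirming saturation.

saturation; I_C ≈ 4.7 mA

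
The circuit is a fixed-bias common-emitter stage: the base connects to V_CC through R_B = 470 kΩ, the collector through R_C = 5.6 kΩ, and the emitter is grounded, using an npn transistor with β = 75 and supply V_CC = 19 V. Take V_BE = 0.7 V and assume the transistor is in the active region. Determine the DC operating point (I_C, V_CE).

Base loop: V_CC = I_B·R_B + V_BE, so I_B = (19 − 0.7)/470 kΩ = 0.0389 mA.
In the active region I_C = β·I_B = 75 × 0.0389 = 2.92 mA.
Collector loop: V_CE = V_CC − I_C·R_C = 19 − 2.92×5.6 = 2.65 V.
Since V_CE = 2.65 V > V_CE(sat) ≈ 0.2 V, the transistor is in the active region as assumed.

I_C ≈ 2.9 mA, V_CE ≈ 2.6 V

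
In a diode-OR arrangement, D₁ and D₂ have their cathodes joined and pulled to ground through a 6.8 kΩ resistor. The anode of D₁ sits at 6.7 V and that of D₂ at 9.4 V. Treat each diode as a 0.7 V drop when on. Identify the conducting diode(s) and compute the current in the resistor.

Only D₂ conducts; I_R ≈ 1.3 mA

Assume both conduct. Then node N would need to be at both 6.7−0.7 = 6 V and 9.4−0.7 = 8.7 V, which is impossible.
Assume only D₂ conducts: V_N = 9.4 − 0.7 = 8.7 V, so I_R = 8.7/6.8 = 1.28 mA.
Check D₁: its anode-to-cathode voltage is 6.7 − 8.7 = -2 V < 0.7 V, so it is off. The assumption is consistent.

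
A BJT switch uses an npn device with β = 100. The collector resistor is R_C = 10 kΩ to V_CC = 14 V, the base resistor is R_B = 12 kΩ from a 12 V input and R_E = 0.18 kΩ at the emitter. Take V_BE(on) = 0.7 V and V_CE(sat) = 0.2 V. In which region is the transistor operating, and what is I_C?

Assume active: I_B = (12 − 0.7)/(12 + 101×0.18) = 0.374 mA, I_C = β·I_B = 37.4 mA.
Then V_CE = 14 − 37.4×10 − 37.8×0.18 = -367 V < 0.2 V — the active assumption fails.
Re-solve with V_CE = 0.2 V. KCL at the emitter: V_E/R_E = (V_BB−0.7−V_E)/R_B + (V_CC−0.2−V_E)/R_C, giving V_E = 0.405 V.
I_C = (V_CC − 0.2 − V_E)/R_C = (13.8 − 0.405)/10 = 1.34 mA.
Check: I_B = (11.3 − 0.405)/12 = 0.908 mA, and β·I_B = 90.8 mA > I_C, confirming saturation.

saturation; I_C ≈ 1.3 mA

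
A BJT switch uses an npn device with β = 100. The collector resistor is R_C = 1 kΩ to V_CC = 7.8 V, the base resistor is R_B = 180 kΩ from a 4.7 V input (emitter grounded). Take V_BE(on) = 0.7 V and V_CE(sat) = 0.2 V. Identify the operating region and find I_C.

Assume active. Base-emitter loop: I_B = (V_BB − V_BE)/R_B = (4.7 − 0.7)/180 = 0.0222 mA.
I_C = β·I_B = 100×0.0222 = 2.22 mA.
V_CE = V_CC − I_C·R_C = 7.8 − 2.22×1 = 5.58 V > V_CE(sat), so the active-region assumption holds.

active; I_C ≈ 2.2 mA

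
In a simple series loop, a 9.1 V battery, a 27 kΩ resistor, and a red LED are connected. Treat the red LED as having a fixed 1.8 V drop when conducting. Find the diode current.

KVL around the loop: 9.1 = V_D + I·R = 1.8 + I × 27 kΩ.
So I = (9.1 − 1.8) / 27 kΩ = 7.3 / 27 = 0.27 mA.

I ≈ 0.27 mA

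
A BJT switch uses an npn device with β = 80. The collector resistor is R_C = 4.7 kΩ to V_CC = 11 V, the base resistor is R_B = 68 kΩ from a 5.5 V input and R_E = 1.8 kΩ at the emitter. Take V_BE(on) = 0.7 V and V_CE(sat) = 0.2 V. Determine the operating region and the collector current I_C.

saturation; I_C ≈ 1.7 mA

Assume active: I_B = (5.5 − 0.7)/(68 + 81×1.8) = 0.0225 mA, I_C = β·I_B = 1.8 mA.
Then V_CE = 11 − 1.8×4.7 − 1.82×1.8 = -0.715 V < 0.2 V — the active assumption fails.
Re-solve with V_CE = 0.2 V. KCL at the emitter: V_E/R_E = (V_BB−0.7−V_E)/R_B + (V_CC−0.2−V_E)/R_C, giving V_E = 3.02 V.
I_C = (V_CC − 0.2 − V_E)/R_C = (10.8 − 3.02)/4.7 = 1.65 mA.
Check: I_B = (4.8 − 3.02)/68 = 0.0261 mA, and β·I_B = 2.09 mA > I_C, confirming saturation.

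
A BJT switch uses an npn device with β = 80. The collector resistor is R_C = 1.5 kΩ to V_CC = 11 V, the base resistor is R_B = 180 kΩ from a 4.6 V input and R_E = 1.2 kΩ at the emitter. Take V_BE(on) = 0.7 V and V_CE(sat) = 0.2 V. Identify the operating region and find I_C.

active; I_C ≈ 1.1 mA

Assume active. Base-emitter loop: I_B = (V_BB − V_BE)/(R_B + (β+1)R_E) = (4.6 − 0.7)/(180 + 81×1.2) = 0.0141 mA.
I_C = β·I_B = 80×0.0141 = 1.13 mA.
V_CE = V_CC − I_C·R_C − I_E·R_E = 11 − 1.13×1.5 − 1.14×1.2 = 7.94 V > V_CE(sat), so the active-region assumption holds.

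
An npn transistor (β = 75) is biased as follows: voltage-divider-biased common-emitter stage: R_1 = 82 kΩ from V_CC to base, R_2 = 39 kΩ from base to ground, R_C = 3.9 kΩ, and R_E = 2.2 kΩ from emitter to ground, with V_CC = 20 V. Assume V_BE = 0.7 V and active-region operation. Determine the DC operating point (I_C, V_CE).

Thevenize the base divider: V_Th = V_CC·R_2/(R_1+R_2) = 20×39/121 = 6.45 V, R_Th = R_1‖R_2 = 26.4 kΩ.
Base-emitter loop: V_Th = I_B·R_Th + V_BE + (β+1)I_B·R_E, so I_B = (6.45 − 0.7) / (26.4 + 76×2.2) = 0.0297 mA.
I_C = β·I_B = 75×0.0297 = 2.23 mA, and I_E = (β+1)I_B = 2.26 mA.
V_CE = V_CC − I_C·R_C − I_E·R_E = 20 − 2.23×3.9 − 2.26×2.2 = 6.36 V.
V_CE = 6.36 V > 0.2 V confirms active-region operation.

I_C ≈ 2.2 mA, V_CE ≈ 6.4 V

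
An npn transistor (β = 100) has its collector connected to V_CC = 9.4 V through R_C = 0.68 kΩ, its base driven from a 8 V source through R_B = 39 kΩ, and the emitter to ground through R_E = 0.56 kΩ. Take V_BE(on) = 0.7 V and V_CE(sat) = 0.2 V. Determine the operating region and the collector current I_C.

saturation; I_C ≈ 7.4 mA

Assume active: I_B = (8 − 0.7)/(39 + 101×0.56) = 0.0764 mA, I_C = β·I_B = 7.64 mA.
Then V_CE = 9.4 − 7.64×0.68 − 7.72×0.56 = -0.115 V < 0.2 V — the active assumption fails.
Re-solve with V_CE = 0.2 V. KCL at the emitter: V_E/R_E = (V_BB−0.7−V_E)/R_B + (V_CC−0.2−V_E)/R_C, giving V_E = 4.18 V.
I_C = (V_CC − 0.2 − V_E)/R_C = (9.2 − 4.18)/0.68 = 7.38 mA.
Check: I_B = (7.3 − 4.18)/39 = 0.08 mA, and β·I_B = 8 mA > I_C, confirming saturation.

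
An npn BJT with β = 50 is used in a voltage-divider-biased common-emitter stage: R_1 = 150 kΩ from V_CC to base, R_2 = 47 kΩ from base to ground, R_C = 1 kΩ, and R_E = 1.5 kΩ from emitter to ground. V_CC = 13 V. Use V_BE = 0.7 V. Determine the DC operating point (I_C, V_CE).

I_C ≈ 1.1 mA, V_CE ≈ 10 V

Thevenize the base divider: V_Th = V_CC·R_2/(R_1+R_2) = 13×47/197 = 3.1 V, R_Th = R_1‖R_2 = 35.8 kΩ.
Base-emitter loop: V_Th = I_B·R_Th + V_BE + (β+1)I_B·R_E, so I_B = (3.1 − 0.7) / (35.8 + 51×1.5) = 0.0214 mA.
I_C = β·I_B = 50×0.0214 = 1.07 mA, and I_E = (β+1)I_B = 1.09 mA.
V_CE = V_CC − I_C·R_C − I_E·R_E = 13 − 1.07×1 − 1.09×1.5 = 10.3 V.
V_CE = 10.3 V > 0.2 V confirms active-region operation.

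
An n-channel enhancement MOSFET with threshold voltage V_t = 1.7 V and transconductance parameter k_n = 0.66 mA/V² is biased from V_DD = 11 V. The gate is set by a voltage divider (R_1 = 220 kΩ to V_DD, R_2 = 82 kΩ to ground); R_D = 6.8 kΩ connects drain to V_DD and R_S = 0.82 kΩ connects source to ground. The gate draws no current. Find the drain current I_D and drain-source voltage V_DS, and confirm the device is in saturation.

V_G = V_DD·R_2/(R_1+R_2) = 11×82/302 = 2.99 V.
Assume saturation: I_D = (k_n/2)(V_GS − V_t)² with V_GS = V_G − I_D·R_S = 2.99 − 0.82·I_D.
Substituting gives 0.222·I_D² − 1.7·I_D + 0.546 = 0, with roots I_D = 0.337 or 7.31 mA.
The root I_D = 7.31 mA gives V_GS = -3.01 V ≤ V_t, so take I_D = 0.337 mA.
Then V_GS = 2.71 V and V_DS = V_DD − I_D(R_D+R_S) = 11 − 0.337×7.62 = 8.43 V.
Saturation requires V_DS ≥ V_GS − V_t = 1.01 V; 8.43 ≥ 1.01 ✓.

I_D ≈ 0.34 mA, V_DS ≈ 8.4 V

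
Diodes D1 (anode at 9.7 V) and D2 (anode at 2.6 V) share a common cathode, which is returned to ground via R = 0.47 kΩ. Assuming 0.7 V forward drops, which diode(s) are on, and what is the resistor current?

Assume both conduct. Then node N would need to be at both 9.7−0.7 = 9 V and 2.6−0.7 = 1.9 V, which is impossible.
Assume only D1 conducts: V_N = 9.7 − 0.7 = 9 V, so I_R = 9/0.47 = 19.1 mA.
Check D2: its anode-to-cathode voltage is 2.6 − 9 = -6.4 V < 0.7 V, so it is off. The assumption is consistent.

Only D1 conducts; I_R ≈ 19 mA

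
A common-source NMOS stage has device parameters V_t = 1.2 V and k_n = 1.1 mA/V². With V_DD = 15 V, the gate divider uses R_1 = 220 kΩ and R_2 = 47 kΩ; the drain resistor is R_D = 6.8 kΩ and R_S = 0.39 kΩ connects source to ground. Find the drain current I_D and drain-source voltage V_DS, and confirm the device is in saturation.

I_D ≈ 0.73 mA, V_DS ≈ 9.7 V

V_G = V_DD·R_2/(R_1+R_2) = 15×47/267 = 2.64 V.
Assume saturation: I_D = (k_n/2)(V_GS − V_t)² with V_GS = V_G − I_D·R_S = 2.64 − 0.39·I_D.
Substituting gives 0.0837·I_D² − 1.62·I_D + 1.14 = 0, with roots I_D = 0.733 or 18.6 mA.
The root I_D = 18.6 mA gives V_GS = -4.62 V ≤ V_t, so take I_D = 0.733 mA.
Then V_GS = 2.35 V and V_DS = V_DD − I_D(R_D+R_S) = 15 − 0.733×7.19 = 9.73 V.
Saturation requires V_DS ≥ V_GS − V_t = 1.15 V; 9.73 ≥ 1.15 ✓.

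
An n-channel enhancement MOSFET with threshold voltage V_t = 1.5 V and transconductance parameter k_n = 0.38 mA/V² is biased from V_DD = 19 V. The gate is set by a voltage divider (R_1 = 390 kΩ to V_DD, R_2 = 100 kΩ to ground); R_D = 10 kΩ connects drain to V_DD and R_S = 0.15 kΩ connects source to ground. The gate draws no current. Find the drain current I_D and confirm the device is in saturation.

V_G = V_DD·R_2/(R_1+R_2) = 19×100/490 = 3.88 V.
Assume saturation: I_D = (k_n/2)(V_GS − V_t)² with V_GS = V_G − I_D·R_S = 3.88 − 0.15·I_D.
Substituting gives 0.00427·I_D² − 1.14·I_D + 1.07 = 0, with roots I_D = 0.949 or 265 mA.
The root I_D = 265 mA gives V_GS = -35.8 V ≤ V_t, so take I_D = 0.949 mA.
Then V_GS = 3.74 V and V_DS = V_DD − I_D(R_D+R_S) = 19 − 0.949×10.2 = 9.37 V.
Saturation requires V_DS ≥ V_GS − V_t = 2.24 V; 9.37 ≥ 2.24 ✓.

I_D ≈ 0.95 mA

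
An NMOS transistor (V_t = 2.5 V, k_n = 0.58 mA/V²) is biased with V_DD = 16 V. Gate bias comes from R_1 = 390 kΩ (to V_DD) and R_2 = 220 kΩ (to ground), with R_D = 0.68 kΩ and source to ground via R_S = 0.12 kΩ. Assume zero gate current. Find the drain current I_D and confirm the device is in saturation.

I_D ≈ 2.5 mA

V_G = V_DD·R_2/(R_1+R_2) = 16×220/610 = 5.77 V.
Assume saturation: I_D = (k_n/2)(V_GS − V_t)² with V_GS = V_G − I_D·R_S = 5.77 − 0.12·I_D.
Substituting gives 0.00418·I_D² − 1.23·I_D + 3.1 = 0, with roots I_D = 2.55 or 291 mA.
The root I_D = 291 mA gives V_GS = -29.2 V ≤ V_t, so take I_D = 2.55 mA.
Then V_GS = 5.46 V and V_DS = V_DD − I_D(R_D+R_S) = 16 − 2.55×0.8 = 14 V.
Saturation requires V_DS ≥ V_GS − V_t = 2.96 V; 14 ≥ 2.96 ✓.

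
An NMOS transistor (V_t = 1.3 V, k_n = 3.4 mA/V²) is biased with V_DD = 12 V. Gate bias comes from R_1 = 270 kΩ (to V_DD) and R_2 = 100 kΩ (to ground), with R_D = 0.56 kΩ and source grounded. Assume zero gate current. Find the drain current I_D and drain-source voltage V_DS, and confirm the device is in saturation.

I_D ≈ 6.4 mA, V_DS ≈ 8.4 V

V_G = V_DD·R_2/(R_1+R_2) = 12×100/370 = 3.24 V. With the source grounded, V_GS = V_G = 3.24 V.
Assume saturation: I_D = (k_n/2)(V_GS − V_t)² = (3.4/2)×(3.24 − 1.3)² = 1.7×1.94² = 6.42 mA.
V_DS = V_DD − I_D·R_D = 12 − 6.42×0.56 = 8.41 V.
Saturation requires V_DS ≥ V_GS − V_t = 1.94 V; 8.41 ≥ 1.94 ✓.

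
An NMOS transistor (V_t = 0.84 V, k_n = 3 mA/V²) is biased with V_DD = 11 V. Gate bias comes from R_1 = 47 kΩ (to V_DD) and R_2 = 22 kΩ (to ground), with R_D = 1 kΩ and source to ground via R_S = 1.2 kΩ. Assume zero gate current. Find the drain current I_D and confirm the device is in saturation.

V_G = V_DD·R_2/(R_1+R_2) = 11×22/69 = 3.51 V.
Assume saturation: I_D = (k_n/2)(V_GS − V_t)² with V_GS = V_G − I_D·R_S = 3.51 − 1.2·I_D.
Substituting gives 2.16·I_D² − 10.6·I_D + 10.7 = 0, with roots I_D = 1.41 or 3.49 mA.
The root I_D = 3.49 mA gives V_GS = -0.686 V ≤ V_t, so take I_D = 1.41 mA.
Then V_GS = 1.81 V and V_DS = V_DD − I_D(R_D+R_S) = 11 − 1.41×2.2 = 7.89 V.
Saturation requires V_DS ≥ V_GS − V_t = 0.971 V; 7.89 ≥ 0.971 ✓.

I_D ≈ 1.4 mA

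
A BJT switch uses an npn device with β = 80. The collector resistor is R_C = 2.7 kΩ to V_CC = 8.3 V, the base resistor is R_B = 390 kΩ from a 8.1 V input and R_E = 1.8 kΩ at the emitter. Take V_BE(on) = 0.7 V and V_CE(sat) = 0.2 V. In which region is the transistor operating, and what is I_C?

Assume active. Base-emitter loop: I_B = (V_BB − V_BE)/(R_B + (β+1)R_E) = (8.1 − 0.7)/(390 + 81×1.8) = 0.0138 mA.
I_C = β·I_B = 80×0.0138 = 1.1 mA.
V_CE = V_CC − I_C·R_C − I_E·R_E = 8.3 − 1.1×2.7 − 1.12×1.8 = 3.3 V > V_CE(sat), so the active-region assumption holds.

active; I_C ≈ 1.1 mA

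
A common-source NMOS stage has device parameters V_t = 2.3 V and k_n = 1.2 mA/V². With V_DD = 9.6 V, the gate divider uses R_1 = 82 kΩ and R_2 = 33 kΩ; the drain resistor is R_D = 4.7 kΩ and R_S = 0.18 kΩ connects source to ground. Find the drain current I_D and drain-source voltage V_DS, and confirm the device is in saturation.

V_G = V_DD·R_2/(R_1+R_2) = 9.6×33/115 = 2.75 V.
Assume saturation: I_D = (k_n/2)(V_GS − V_t)² with V_GS = V_G − I_D·R_S = 2.75 − 0.18·I_D.
Substituting gives 0.0194·I_D² − 1.1·I_D + 0.124 = 0, with roots I_D = 0.113 or 56.4 mA.
The root I_D = 56.4 mA gives V_GS = -7.39 V ≤ V_t, so take I_D = 0.113 mA.
Then V_GS = 2.73 V and V_DS = V_DD − I_D(R_D+R_S) = 9.6 − 0.113×4.88 = 9.05 V.
Saturation requires V_DS ≥ V_GS − V_t = 0.434 V; 9.05 ≥ 0.434 ✓.

I_D ≈ 0.11 mA, V_DS ≈ 9 V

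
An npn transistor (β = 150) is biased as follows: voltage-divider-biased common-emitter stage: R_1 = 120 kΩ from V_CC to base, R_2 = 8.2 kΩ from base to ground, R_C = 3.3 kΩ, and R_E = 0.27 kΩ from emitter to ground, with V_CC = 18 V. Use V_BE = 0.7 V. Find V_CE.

Thevenize the base divider: V_Th = V_CC·R_2/(R_1+R_2) = 18×8.2/128 = 1.15 V, R_Th = R_1‖R_2 = 7.68 kΩ.
Base-emitter loop: V_Th = I_B·R_Th + V_BE + (β+1)I_B·R_E, so I_B = (1.15 − 0.7) / (7.68 + 151×0.27) = 0.00932 mA.
I_C = β·I_B = 150×0.00932 = 1.4 mA, and I_E = (β+1)I_B = 1.41 mA.
V_CE = V_CC − I_C·R_C − I_E·R_E = 18 − 1.4×3.3 − 1.41×0.27 = 13 V.
V_CE = 13 V > 0.2 V confirms active-region operation.

V_CE ≈ 13 V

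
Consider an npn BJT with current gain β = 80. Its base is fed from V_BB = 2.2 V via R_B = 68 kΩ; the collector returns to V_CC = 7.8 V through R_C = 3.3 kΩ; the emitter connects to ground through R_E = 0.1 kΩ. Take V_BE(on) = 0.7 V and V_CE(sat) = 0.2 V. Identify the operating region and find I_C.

Assume active. Base-emitter loop: I_B = (V_BB − V_BE)/(R_B + (β+1)R_E) = (2.2 − 0.7)/(68 + 81×0.1) = 0.0197 mA.
I_C = β·I_B = 80×0.0197 = 1.58 mA.
V_CE = V_CC − I_C·R_C − I_E·R_E = 7.8 − 1.58×3.3 − 1.6×0.1 = 2.44 V > V_CE(sat), so the active-region assumption holds.

active; I_C ≈ 1.6 mA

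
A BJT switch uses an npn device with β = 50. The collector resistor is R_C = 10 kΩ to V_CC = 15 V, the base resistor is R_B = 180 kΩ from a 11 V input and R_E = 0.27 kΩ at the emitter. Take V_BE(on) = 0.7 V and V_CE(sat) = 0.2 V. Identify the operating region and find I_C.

saturation; I_C ≈ 1.4 mA

Assume active: I_B = (11 − 0.7)/(180 + 51×0.27) = 0.0532 mA, I_C = β·I_B = 2.66 mA.
Then V_CE = 15 − 2.66×10 − 2.71×0.27 = -12.3 V < 0.2 V — the active assumption fails.
Re-solve with V_CE = 0.2 V. KCL at the emitter: V_E/R_E = (V_BB−0.7−V_E)/R_B + (V_CC−0.2−V_E)/R_C, giving V_E = 0.404 V.
I_C = (V_CC − 0.2 − V_E)/R_C = (14.8 − 0.404)/10 = 1.44 mA.
Check: I_B = (10.3 − 0.404)/180 = 0.055 mA, and β·I_B = 2.75 mA > I_C, confirming saturation.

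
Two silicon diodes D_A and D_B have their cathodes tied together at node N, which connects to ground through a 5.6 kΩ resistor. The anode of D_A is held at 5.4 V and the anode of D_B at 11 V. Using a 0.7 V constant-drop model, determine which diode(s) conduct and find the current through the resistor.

Only D_B conducts; I_R ≈ 1.8 mA

Assume both conduct. Then node N would need to be at both 5.4−0.7 = 4.7 V and 11−0.7 = 10.3 V, which is impossible.
Assume only D_B conducts: V_N = 11 − 0.7 = 10.3 V, so I_R = 10.3/5.6 = 1.84 mA.
Check D_A: its anode-to-cathode voltage is 5.4 − 10.3 = -4.9 V < 0.7 V, so it is off. The assumption is consistent.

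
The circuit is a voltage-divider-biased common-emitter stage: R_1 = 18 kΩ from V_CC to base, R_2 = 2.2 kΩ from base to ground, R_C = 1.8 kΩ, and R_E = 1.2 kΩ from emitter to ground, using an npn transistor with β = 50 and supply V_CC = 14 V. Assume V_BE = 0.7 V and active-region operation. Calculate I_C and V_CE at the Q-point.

I_C ≈ 0.65 mA, V_CE ≈ 12 V

Thevenize the base divider: V_Th = V_CC·R_2/(R_1+R_2) = 14×2.2/20.2 = 1.52 V, R_Th = R_1‖R_2 = 1.96 kΩ.
Base-emitter loop: V_Th = I_B·R_Th + V_BE + (β+1)I_B·R_E, so I_B = (1.52 − 0.7) / (1.96 + 51×1.2) = 0.0131 mA.
I_C = β·I_B = 50×0.0131 = 0.653 mA, and I_E = (β+1)I_B = 0.666 mA.
V_CE = V_CC − I_C·R_C − I_E·R_E = 14 − 0.653×1.8 − 0.666×1.2 = 12 V.
V_CE = 12 V > 0.2 V confirms active-region operation.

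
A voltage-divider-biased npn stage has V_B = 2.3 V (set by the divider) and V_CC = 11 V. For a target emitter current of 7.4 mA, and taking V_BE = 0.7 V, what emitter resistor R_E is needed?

V_E = V_B − V_BE = 2.3 − 0.7 = 1.6 V.
R_E = V_E / I_E = 1.6 / 7.4 = 0.216 kΩ.

R_E ≈ 0.22 kΩ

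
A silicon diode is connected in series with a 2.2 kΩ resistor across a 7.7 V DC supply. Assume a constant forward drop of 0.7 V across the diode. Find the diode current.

I ≈ 3.2 mA

KVL around the loop: 7.7 = V_D + I·R = 0.7 + I × 2.2 kΩ.
So I = (7.7 − 0.7) / 2.2 kΩ = 7 / 2.2 = 3.18 mA.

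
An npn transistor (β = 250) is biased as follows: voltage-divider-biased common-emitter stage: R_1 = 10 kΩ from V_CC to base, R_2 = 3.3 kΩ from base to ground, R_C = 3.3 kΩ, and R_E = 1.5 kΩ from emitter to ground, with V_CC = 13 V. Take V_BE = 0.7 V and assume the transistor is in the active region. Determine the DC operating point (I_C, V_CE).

I_C ≈ 1.7 mA, V_CE ≈ 5 V

Thevenize the base divider: V_Th = V_CC·R_2/(R_1+R_2) = 13×3.3/13.3 = 3.23 V, R_Th = R_1‖R_2 = 2.48 kΩ.
Base-emitter loop: V_Th = I_B·R_Th + V_BE + (β+1)I_B·R_E, so I_B = (3.23 − 0.7) / (2.48 + 251×1.5) = 0.00666 mA.
I_C = β·I_B = 250×0.00666 = 1.67 mA, and I_E = (β+1)I_B = 1.67 mA.
V_CE = V_CC − I_C·R_C − I_E·R_E = 13 − 1.67×3.3 − 1.67×1.5 = 4.99 V.
V_CE = 4.99 V > 0.2 V confirms active-region operation.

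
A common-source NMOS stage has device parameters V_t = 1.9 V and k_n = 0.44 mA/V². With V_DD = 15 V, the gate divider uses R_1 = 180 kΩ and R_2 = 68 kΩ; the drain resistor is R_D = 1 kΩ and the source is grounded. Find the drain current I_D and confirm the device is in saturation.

V_G = V_DD·R_2/(R_1+R_2) = 15×68/248 = 4.11 V. With the source grounded, V_GS = V_G = 4.11 V.
Assume saturation: I_D = (k_n/2)(V_GS − V_t)² = (0.44/2)×(4.11 − 1.9)² = 0.22×2.21² = 1.08 mA.
V_DS = V_DD − I_D·R_D = 15 − 1.08×1 = 13.9 V.
Saturation requires V_DS ≥ V_GS − V_t = 2.21 V; 13.9 ≥ 2.21 ✓.

I_D ≈ 1.1 mA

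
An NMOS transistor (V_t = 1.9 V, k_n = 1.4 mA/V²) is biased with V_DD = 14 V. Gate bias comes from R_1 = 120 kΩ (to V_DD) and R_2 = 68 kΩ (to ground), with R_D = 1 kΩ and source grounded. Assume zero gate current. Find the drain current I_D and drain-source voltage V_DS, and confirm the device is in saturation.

I_D ≈ 7 mA, V_DS ≈ 7 V

V_G = V_DD·R_2/(R_1+R_2) = 14×68/188 = 5.06 V. With the source grounded, V_GS = V_G = 5.06 V.
Assume saturation: I_D = (k_n/2)(V_GS − V_t)² = (1.4/2)×(5.06 − 1.9)² = 0.7×3.16² = 7.01 mA.
V_DS = V_DD − I_D·R_D = 14 − 7.01×1 = 6.99 V.
Saturation requires V_DS ≥ V_GS − V_t = 3.16 V; 6.99 ≥ 3.16 ✓.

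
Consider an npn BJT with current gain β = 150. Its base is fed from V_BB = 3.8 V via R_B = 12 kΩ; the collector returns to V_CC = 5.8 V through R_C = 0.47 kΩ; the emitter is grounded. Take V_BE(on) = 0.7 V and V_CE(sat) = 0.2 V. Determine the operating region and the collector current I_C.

Assume active: I_B = (3.8 − 0.7)/12 = 0.258 mA, giving I_C = β·I_B = 38.7 mA.
But then V_CE = 5.8 − 38.7×0.47 = -12.4 V < V_CE(sat) = 0.2 V — impossible in the active region.
So the transistor is saturated. With V_CE = 0.2 V, I_C = (V_CC − 0.2)/R_C = 5.6/0.47 = 11.9 mA.
Check: β·I_B = 38.7 mA > I_C = 11.9 mA, confirming saturation.

saturation; I_C ≈ 12 mA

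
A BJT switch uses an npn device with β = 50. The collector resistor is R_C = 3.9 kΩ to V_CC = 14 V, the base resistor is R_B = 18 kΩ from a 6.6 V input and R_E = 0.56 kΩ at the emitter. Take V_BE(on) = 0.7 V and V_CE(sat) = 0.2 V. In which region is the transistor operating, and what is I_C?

saturation; I_C ≈ 3.1 mA

Assume active: I_B = (6.6 − 0.7)/(18 + 51×0.56) = 0.127 mA, I_C = β·I_B = 6.34 mA.
Then V_CE = 14 − 6.34×3.9 − 6.46×0.56 = -14.3 V < 0.2 V — the active assumption fails.
Re-solve with V_CE = 0.2 V. KCL at the emitter: V_E/R_E = (V_BB−0.7−V_E)/R_B + (V_CC−0.2−V_E)/R_C, giving V_E = 1.84 V.
I_C = (V_CC − 0.2 − V_E)/R_C = (13.8 − 1.84)/3.9 = 3.07 mA.
Check: I_B = (5.9 − 1.84)/18 = 0.225 mA, and β·I_B = 11.3 mA > I_C, confirming saturation.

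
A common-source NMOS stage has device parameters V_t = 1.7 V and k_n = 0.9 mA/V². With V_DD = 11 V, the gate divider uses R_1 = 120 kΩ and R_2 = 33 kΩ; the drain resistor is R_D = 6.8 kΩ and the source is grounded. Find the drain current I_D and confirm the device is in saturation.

I_D ≈ 0.2 mA

V_G = V_DD·R_2/(R_1+R_2) = 11×33/153 = 2.37 V. With the source grounded, V_GS = V_G = 2.37 V.
Assume saturation: I_D = (k_n/2)(V_GS − V_t)² = (0.9/2)×(2.37 − 1.7)² = 0.45×0.673² = 0.204 mA.
V_DS = V_DD − I_D·R_D = 11 − 0.204×6.8 = 9.62 V.
Saturation requires V_DS ≥ V_GS − V_t = 0.673 V; 9.62 ≥ 0.673 ✓.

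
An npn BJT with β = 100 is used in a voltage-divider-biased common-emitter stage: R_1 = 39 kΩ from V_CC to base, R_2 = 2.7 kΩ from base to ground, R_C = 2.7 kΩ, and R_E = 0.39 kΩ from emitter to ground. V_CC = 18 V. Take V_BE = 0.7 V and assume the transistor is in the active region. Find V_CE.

V_CE ≈ 15 V

Thevenize the base divider: V_Th = V_CC·R_2/(R_1+R_2) = 18×2.7/41.7 = 1.17 V, R_Th = R_1‖R_2 = 2.53 kΩ.
Base-emitter loop: V_Th = I_B·R_Th + V_BE + (β+1)I_B·R_E, so I_B = (1.17 − 0.7) / (2.53 + 101×0.39) = 0.0111 mA.
I_C = β·I_B = 100×0.0111 = 1.11 mA, and I_E = (β+1)I_B = 1.12 mA.
V_CE = V_CC − I_C·R_C − I_E·R_E = 18 − 1.11×2.7 − 1.12×0.39 = 14.6 V.
V_CE = 14.6 V > 0.2 V confirms active-region operation.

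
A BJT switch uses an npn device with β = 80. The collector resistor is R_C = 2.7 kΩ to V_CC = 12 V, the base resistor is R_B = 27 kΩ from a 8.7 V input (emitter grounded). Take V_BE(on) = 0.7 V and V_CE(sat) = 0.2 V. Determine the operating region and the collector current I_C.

saturation; I_C ≈ 4.4 mA

Assume active: I_B = (8.7 − 0.7)/27 = 0.296 mA, giving I_C = β·I_B = 23.7 mA.
But then V_CE = 12 − 23.7×2.7 = -52 V < V_CE(sat) = 0.2 V — impossible in the active region.
So the transistor is saturated. With V_CE = 0.2 V, I_C = (V_CC − 0.2)/R_C = 11.8/2.7 = 4.37 mA.
Check: β·I_B = 23.7 mA > I_C = 4.37 mA, confirming saturation.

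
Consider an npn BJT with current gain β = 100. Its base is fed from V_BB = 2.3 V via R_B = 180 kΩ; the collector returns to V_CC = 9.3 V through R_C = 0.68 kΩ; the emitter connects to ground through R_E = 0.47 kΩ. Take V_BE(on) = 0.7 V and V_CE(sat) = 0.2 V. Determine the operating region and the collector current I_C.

Assume active. Base-emitter loop: I_B = (V_BB − V_BE)/(R_B + (β+1)R_E) = (2.3 − 0.7)/(180 + 101×0.47) = 0.00703 mA.
I_C = β·I_B = 100×0.00703 = 0.703 mA.
V_CE = V_CC − I_C·R_C − I_E·R_E = 9.3 − 0.703×0.68 − 0.71×0.47 = 8.49 V > V_CE(sat), so the active-region assumption holds.

active; I_C ≈ 0.7 mA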